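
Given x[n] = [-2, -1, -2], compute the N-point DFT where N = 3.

X[k] = Σ(n=0 to 2) x[n] · ω_3^(nk)
where ω_3 = e^(-2πi/3)

Computing each X[k]:
X[0] = -5
X[1] = -0.5000-0.8660i
X[2] = -0.5000+0.8660i

X = [-5, -0.5000-0.8660i, -0.5000+0.8660i]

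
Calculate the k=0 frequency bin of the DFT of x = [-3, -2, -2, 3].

X[0] = Σ(n=0 to 3) x[n] · ω_4^0 = Σ x[n]
= (-3) + (-2) + (-2) + (3)

X[0] = -4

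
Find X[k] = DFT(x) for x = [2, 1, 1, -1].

X[k] = Σ(n=0 to 3) x[n] · ω_4^(nk)
where ω_4 = e^(-2πi/4)

Computing each X[k]:
X[0] = 3
X[1] = 1-2i
X[2] = 3
X[3] = 1+2i

X = [3, 1-2i, 3, 1+2i]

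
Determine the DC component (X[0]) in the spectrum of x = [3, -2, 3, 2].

X[0] = Σ(n=0 to 3) x[n] · ω_4^0 = Σ x[n]
= (3) + (-2) + (3) + (2)

X[0] = 6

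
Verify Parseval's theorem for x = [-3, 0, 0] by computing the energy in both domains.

Time domain:
Σ|x[n]|² = |-3|² + |0|² + |0|² = 9.0000

Frequency domain:
(1/3)Σ|X[k]|² = (1/3)(|-3|² + |-3|² + |-3|²) = (1/3)·27.0000 = 9.0000

Both sides agree, confirming Parseval's theorem.

Σ|x[n]|² = (1/N)Σ|X[k]|² = 9.0000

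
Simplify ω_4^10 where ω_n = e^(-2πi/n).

Since ω_4^4 = 1, powers reduce modulo 4.
10 mod 4 = 2
So ω_4^10 = ω_4^2 = e^(-2πi·2/4)

ω_4^10 = ω_4^2 = -1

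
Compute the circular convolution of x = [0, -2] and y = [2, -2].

(x ⊛ y)[n] = Σ(m=0 to 1) x[m] · y[(n-m) mod 2]

Computing each output sample:
(x ⊛ y)[0] = 4
(x ⊛ y)[1] = -4

x ⊛ y = [4, -4]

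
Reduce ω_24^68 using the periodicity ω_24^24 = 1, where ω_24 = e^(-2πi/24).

Since ω_24^24 = 1, powers reduce modulo 24.
68 mod 24 = 20
So ω_24^68 = ω_24^20 = e^(-2πi·20/24)

ω_24^68 = ω_24^20 = 0.5000+0.8660i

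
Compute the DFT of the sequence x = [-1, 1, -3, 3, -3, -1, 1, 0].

X[k] = Σ(n=0 to 7) x[n] · ω_8^(nk)
where ω_8 = e^(-2πi/8)

Computing each X[k]:
X[0] = -3
X[1] = 1.2929+0.4645i
X[2] = -2+3i
X[3] = 2.7071-7.5355i
X[4] = -9
X[5] = 2.7071+7.5355i
X[6] = -2-3i
X[7] = 1.2929-0.4645i

X = [-3, 1.2929+0.4645i, -2+3i, 2.7071-7.5355i, -9, 2.7071+7.5355i, -2-3i, 1.2929-0.4645i]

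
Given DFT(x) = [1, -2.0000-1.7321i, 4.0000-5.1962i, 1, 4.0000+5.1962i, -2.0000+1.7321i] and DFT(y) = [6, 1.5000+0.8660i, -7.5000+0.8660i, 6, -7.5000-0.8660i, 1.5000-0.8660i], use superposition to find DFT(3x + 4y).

By linearity: DFT(3x + 4y) = 3·DFT(x) + 4·DFT(y)
= 3·[1, -2.0000-1.7321i, 4.0000-5.1962i, 1, 4.0000+5.1962i, -2.0000+1.7321i] + 4·[6, 1.5000+0.8660i, -7.5000+0.8660i, 6, -7.5000-0.8660i, 1.5000-0.8660i]

Computing element-wise:
Z[0] = 3·(1) + 4·(6) = 27
Z[1] = 3·(-2.0000-1.7321i) + 4·(1.5000+0.8660i) = -1.7323i
Z[2] = 3·(4.0000-5.1962i) + 4·(-7.5000+0.8660i) = -18.0000-12.1246i
Z[3] = 3·(1) + 4·(6) = 27
Z[4] = 3·(4.0000+5.1962i) + 4·(-7.5000-0.8660i) = -18.0000+12.1246i
Z[5] = 3·(-2.0000+1.7321i) + 4·(1.5000-0.8660i) = 1.7323i

DFT(3x + 4y) = 3·X + 4·Y = [27, -1.7323i, -18.0000-12.1246i, 27, -18.0000+12.1246i, 1.7323i]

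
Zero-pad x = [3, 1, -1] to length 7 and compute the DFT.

Original 3-point DFT: [3, 3.0000-1.7321i, 3.0000+1.7321i]
Zero-padded 7-point DFT provides frequency interpolation.

DFT_7([x, 0, ...]) = [3, 3.8460+0.1931i, 3.6784-1.4088i, 1.4755-1.2157i, 1.4755+1.2157i, 3.6784+1.4088i, 3.8460-0.1931i]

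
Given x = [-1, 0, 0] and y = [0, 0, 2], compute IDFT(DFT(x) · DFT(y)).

(x ⊛ y)[n] = Σ(m=0 to 2) x[m] · y[(n-m) mod 3]

Computing each output sample:
(x ⊛ y)[0] = 0
(x ⊛ y)[1] = 0
(x ⊛ y)[2] = -2

x ⊛ y = [0, 0, -2]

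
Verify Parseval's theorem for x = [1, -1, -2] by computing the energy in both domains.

Time domain:
Σ|x[n]|² = |1|² + |-1|² + |-2|² = 6.0000

Frequency domain:
(1/3)Σ|X[k]|² = (1/3)(|-2|² + |2.5000-0.8660i|² + |2.5000+0.8660i|²) = (1/3)·18.0000 = 6.0000

Both sides agree, confirming Parseval's theorem.

Σ|x[n]|² = (1/N)Σ|X[k]|² = 6.0000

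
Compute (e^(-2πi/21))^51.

Since ω_21^21 = 1, powers reduce modulo 21.
51 mod 21 = 9
So ω_21^51 = ω_21^9 = e^(-2πi·9/21)

ω_21^51 = ω_21^9 = -0.9010-0.4339i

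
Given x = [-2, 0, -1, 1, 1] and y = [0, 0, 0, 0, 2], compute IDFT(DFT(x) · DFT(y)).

(x ⊛ y)[n] = Σ(m=0 to 4) x[m] · y[(n-m) mod 5]

Computing each output sample:
(x ⊛ y)[0] = 0
(x ⊛ y)[1] = -2
(x ⊛ y)[2] = 2
(x ⊛ y)[3] = 2
(x ⊛ y)[4] = -4

x ⊛ y = [0, -2, 2, 2, -4]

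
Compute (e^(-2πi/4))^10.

Since ω_4^4 = 1, powers reduce modulo 4.
10 mod 4 = 2
So ω_4^10 = ω_4^2 = e^(-2πi·2/4)

ω_4^10 = ω_4^2 = -1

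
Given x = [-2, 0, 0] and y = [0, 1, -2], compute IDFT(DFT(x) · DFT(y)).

(x ⊛ y)[n] = Σ(m=0 to 2) x[m] · y[(n-m) mod 3]

Computing each output sample:
(x ⊛ y)[0] = 0
(x ⊛ y)[1] = -2
(x ⊛ y)[2] = 4

x ⊛ y = [0, -2, 4]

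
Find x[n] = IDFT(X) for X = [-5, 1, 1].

x[n] = (1/3) Σ(k=0 to 2) X[k] · e^(2πikn/3)

Computing each x[n]:
x[0] = -1
x[1] = -2
x[2] = -2

x = [-1, -2, -2]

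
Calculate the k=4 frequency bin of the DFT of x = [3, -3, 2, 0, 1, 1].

X[4] = Σ(n=0 to 5) x[n] · ω_6^(4n) where ω_6 = e^(-2πi/6)
= (3)·ω_6^0 + (-3)·ω_6^4 + (2)·ω_6^8 + (0)·ω_6^12 + (1)·ω_6^16 + (1)·ω_6^20

X[4] = 2.5000-4.3301i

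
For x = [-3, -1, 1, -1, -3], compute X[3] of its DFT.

X[3] = Σ(n=0 to 4) x[n] · ω_5^(3n) where ω_5 = e^(-2πi/5)
= (-3)·ω_5^0 + (-1)·ω_5^3 + (1)·ω_5^6 + (-1)·ω_5^9 + (-3)·ω_5^12

X[3] = 0.2361-0.7265i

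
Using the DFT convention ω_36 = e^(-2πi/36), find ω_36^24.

ω_36^24 = e^(-2πi·24/36)
= cos(-2π·24/36) + i·sin(-2π·24/36)
= cos(-48π/36) + i·sin(-48π/36)

ω_36^24 = cos(-48π/36) + i·sin(-48π/36) = -0.5000+0.8660i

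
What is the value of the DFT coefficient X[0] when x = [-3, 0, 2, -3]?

X[0] = Σ(n=0 to 3) x[n] · ω_4^0 = Σ x[n]
= (-3) + (0) + (2) + (-3)

X[0] = -4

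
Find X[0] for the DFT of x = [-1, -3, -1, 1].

X[0] = Σ(n=0 to 3) x[n] · ω_4^0 = Σ x[n]
= (-1) + (-3) + (-1) + (1)

X[0] = -4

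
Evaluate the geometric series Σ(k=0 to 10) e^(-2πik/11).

Sum of all nth roots of unity equals 0 for n > 1 (geometric series with r ≠ 1).

0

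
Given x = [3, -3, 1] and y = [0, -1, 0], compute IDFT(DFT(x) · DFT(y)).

(x ⊛ y)[n] = Σ(m=0 to 2) x[m] · y[(n-m) mod 3]

Computing each output sample:
(x ⊛ y)[0] = -1
(x ⊛ y)[1] = -3
(x ⊛ y)[2] = 3

x ⊛ y = [-1, -3, 3]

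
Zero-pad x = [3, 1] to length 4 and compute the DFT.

Original 2-point DFT: [4, 2]
Zero-padded 4-point DFT provides frequency interpolation.

DFT_4([x, 0, ...]) = [4, 3-1i, 2, 3+1i]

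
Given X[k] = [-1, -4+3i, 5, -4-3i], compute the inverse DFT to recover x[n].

x[n] = (1/4) Σ(k=0 to 3) X[k] · e^(2πikn/4)

Computing each x[n]:
x[0] = -1
x[1] = -3
x[2] = 3
x[3] = 0

x = [-1, -3, 3, 0]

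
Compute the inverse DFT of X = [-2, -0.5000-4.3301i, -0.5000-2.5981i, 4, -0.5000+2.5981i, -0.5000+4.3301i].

x[n] = (1/6) Σ(k=0 to 5) X[k] · e^(2πikn/6)

Computing each x[n]:
x[0] = 0
x[1] = 1
x[2] = 1
x[3] = -1
x[4] = 0
x[5] = -3

x = [0, 1, 1, -1, 0, -3]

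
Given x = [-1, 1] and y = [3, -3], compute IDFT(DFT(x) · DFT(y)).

(x ⊛ y)[n] = Σ(m=0 to 1) x[m] · y[(n-m) mod 2]

Computing each output sample:
(x ⊛ y)[0] = -6
(x ⊛ y)[1] = 6

x ⊛ y = [-6, 6]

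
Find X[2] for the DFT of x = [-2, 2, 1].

X[2] = Σ(n=0 to 2) x[n] · ω_3^(2n) where ω_3 = e^(-2πi/3)
= (-2)·ω_3^0 + (2)·ω_3^2 + (1)·ω_3^4

X[2] = -3.5000+0.8660i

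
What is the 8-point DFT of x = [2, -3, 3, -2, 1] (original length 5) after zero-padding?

Original 5-point DFT: [1, 0.5729+0.8653i, 3.9271+7.1064i, 3.9271-7.1064i, 0.5729-0.8653i]
Zero-padded 8-point DFT provides frequency interpolation.

DFT_8([x, 0, ...]) = [1, 0.2929+0.5355i, 1i, 1.7071+6.5355i, 11, 1.7071-6.5355i, -1i, 0.2929-0.5355i]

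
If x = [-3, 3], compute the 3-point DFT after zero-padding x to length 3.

Original 2-point DFT: [0, -6]
Zero-padded 3-point DFT provides frequency interpolation.

DFT_3([x, 0, ...]) = [0, -4.5000-2.5981i, -4.5000+2.5981i]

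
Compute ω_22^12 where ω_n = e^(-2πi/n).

ω_22^12 = e^(-2πi·12/22)
= cos(-2π·12/22) + i·sin(-2π·12/22)
= cos(-24π/22) + i·sin(-24π/22)

ω_22^12 = cos(-24π/22) + i·sin(-24π/22) = -0.9595+0.2817i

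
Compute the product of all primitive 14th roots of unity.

The primitive 14th roots of unity are ω_14^k for k coprime to 14: k ∈ {1, 3, 5, 9, 11, 13}
Their product equals the constant term of the cyclotomic polynomial Φ_14(x) up to sign.
For n ≥ 3, the product of all primitive nth roots of unity is 1. (For n=1 it is 1; for n=2 it is -1.)

1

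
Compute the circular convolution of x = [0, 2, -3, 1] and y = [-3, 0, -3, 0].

(x ⊛ y)[n] = Σ(m=0 to 3) x[m] · y[(n-m) mod 4]

Computing each output sample:
(x ⊛ y)[0] = 9
(x ⊛ y)[1] = -9
(x ⊛ y)[2] = 9
(x ⊛ y)[3] = -9

x ⊛ y = [9, -9, 9, -9]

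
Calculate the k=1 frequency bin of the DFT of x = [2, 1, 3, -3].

X[1] = Σ(n=0 to 3) x[n] · ω_4^(1n) where ω_4 = e^(-2πi/4)
= (2)·ω_4^0 + (1)·ω_4^1 + (3)·ω_4^2 + (-3)·ω_4^3

X[1] = -1-4i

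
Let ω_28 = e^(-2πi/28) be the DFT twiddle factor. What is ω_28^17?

ω_28^17 = e^(-2πi·17/28)
= cos(-2π·17/28) + i·sin(-2π·17/28)
= cos(-34π/28) + i·sin(-34π/28)

ω_28^17 = cos(-34π/28) + i·sin(-34π/28) = -0.7818+0.6235i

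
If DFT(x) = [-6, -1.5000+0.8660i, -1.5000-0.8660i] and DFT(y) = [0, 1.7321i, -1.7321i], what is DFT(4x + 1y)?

By linearity: DFT(4x + 1y) = 4·DFT(x) + 1·DFT(y)
= 4·[-6, -1.5000+0.8660i, -1.5000-0.8660i] + 1·[0, 1.7321i, -1.7321i]

Computing element-wise:
Z[0] = 4·(-6) + 1·(0) = -24
Z[1] = 4·(-1.5000+0.8660i) + 1·(1.7321i) = -6.0000+5.1961i
Z[2] = 4·(-1.5000-0.8660i) + 1·(-1.7321i) = -6.0000-5.1961i

DFT(4x + 1y) = 4·X + 1·Y = [-24, -6.0000+5.1961i, -6.0000-5.1961i]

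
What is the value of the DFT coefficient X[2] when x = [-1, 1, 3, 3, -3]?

X[2] = Σ(n=0 to 4) x[n] · ω_5^(2n) where ω_5 = e^(-2πi/5)
= (-1)·ω_5^0 + (1)·ω_5^2 + (3)·ω_5^4 + (3)·ω_5^6 + (-3)·ω_5^8

X[2] = 2.4721-2.3511i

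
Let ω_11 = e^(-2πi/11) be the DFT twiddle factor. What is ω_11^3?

ω_11^3 = e^(-2πi·3/11)
= cos(-2π·3/11) + i·sin(-2π·3/11)
= cos(-6π/11) + i·sin(-6π/11)

ω_11^3 = cos(-6π/11) + i·sin(-6π/11) = -0.1423-0.9898i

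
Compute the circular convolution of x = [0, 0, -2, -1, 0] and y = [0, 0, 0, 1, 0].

(x ⊛ y)[n] = Σ(m=0 to 4) x[m] · y[(n-m) mod 5]

Computing each output sample:
(x ⊛ y)[0] = -2
(x ⊛ y)[1] = -1
(x ⊛ y)[2] = 0
(x ⊛ y)[3] = 0
(x ⊛ y)[4] = 0

x ⊛ y = [-2, -1, 0, 0, 0]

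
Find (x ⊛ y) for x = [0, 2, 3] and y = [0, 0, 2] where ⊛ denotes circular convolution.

(x ⊛ y)[n] = Σ(m=0 to 2) x[m] · y[(n-m) mod 3]

Computing each output sample:
(x ⊛ y)[0] = 4
(x ⊛ y)[1] = 6
(x ⊛ y)[2] = 0

x ⊛ y = [4, 6, 0]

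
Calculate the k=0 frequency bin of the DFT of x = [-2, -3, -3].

X[0] = Σ(n=0 to 2) x[n] · ω_3^0 = Σ x[n]
= (-2) + (-3) + (-3)

X[0] = -8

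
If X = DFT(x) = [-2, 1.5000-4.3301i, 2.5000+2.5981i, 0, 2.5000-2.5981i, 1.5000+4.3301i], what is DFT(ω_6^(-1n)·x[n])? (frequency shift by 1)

Modulation property: DFT(ω_6^(-1n)·x[n]) = X[(k-1) mod 6], so circularly shift X by 1 positions.

X[k-1] = [1.5000+4.3301i, -2, 1.5000-4.3301i, 2.5000+2.5981i, 0, 2.5000-2.5981i]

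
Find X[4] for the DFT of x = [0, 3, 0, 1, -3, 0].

X[4] = Σ(n=0 to 5) x[n] · ω_6^(4n) where ω_6 = e^(-2πi/6)
= (0)·ω_6^0 + (3)·ω_6^4 + (0)·ω_6^8 + (1)·ω_6^12 + (-3)·ω_6^16 + (0)·ω_6^20

X[4] = 1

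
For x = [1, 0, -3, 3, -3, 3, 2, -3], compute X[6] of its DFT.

X[6] = Σ(n=0 to 7) x[n] · ω_8^(6n) where ω_8 = e^(-2πi/8)
= (1)·ω_8^0 + (0)·ω_8^6 + (-3)·ω_8^12 + (3)·ω_8^18 + (-3)·ω_8^24 + (3)·ω_8^30 + (2)·ω_8^36 + (-3)·ω_8^42

X[6] = -1+3i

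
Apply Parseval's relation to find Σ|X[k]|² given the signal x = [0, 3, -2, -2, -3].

Parseval: Σ|x[n]|² = (1/N)Σ|X[k]|², so Σ|X[k]|² = N·Σ|x[n]|² = 5·26.0000

Σ|X[k]|² = N·Σ|x[n]|² = 5·26.0000 = 130.0000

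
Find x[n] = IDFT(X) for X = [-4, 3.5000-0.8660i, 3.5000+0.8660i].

x[n] = (1/3) Σ(k=0 to 2) X[k] · e^(2πikn/3)

Computing each x[n]:
x[0] = 1
x[1] = -2
x[2] = -3

x = [1, -2, -3]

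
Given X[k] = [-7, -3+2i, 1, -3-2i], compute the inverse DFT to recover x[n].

x[n] = (1/4) Σ(k=0 to 3) X[k] · e^(2πikn/4)

Computing each x[n]:
x[0] = -3
x[1] = -3
x[2] = 0
x[3] = -1

x = [-3, -3, 0, -1]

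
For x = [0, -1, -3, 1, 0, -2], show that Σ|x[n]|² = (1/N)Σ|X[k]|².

Time domain:
Σ|x[n]|² = |0|² + |-1|² + |-3|² + |1|² + |0|² + |-2|² = 15.0000

Frequency domain:
(1/6)Σ|X[k]|² = (1/6)(|-5|² + |-1.0000+1.7321i|² + |4.0000-3.4641i|² + |-1|² + |4.0000+3.4641i|² + |-1.0000-1.7321i|²) = (1/6)·90.0000 = 15.0000

Both sides agree, confirming Parseval's theorem.

Σ|x[n]|² = (1/N)Σ|X[k]|² = 15.0000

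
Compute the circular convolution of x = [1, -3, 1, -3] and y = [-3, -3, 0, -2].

(x ⊛ y)[n] = Σ(m=0 to 3) x[m] · y[(n-m) mod 4]

Computing each output sample:
(x ⊛ y)[0] = 12
(x ⊛ y)[1] = 4
(x ⊛ y)[2] = 12
(x ⊛ y)[3] = 4

x ⊛ y = [12, 4, 12, 4]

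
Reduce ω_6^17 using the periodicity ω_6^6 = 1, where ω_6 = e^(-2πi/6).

Since ω_6^6 = 1, powers reduce modulo 6.
17 mod 6 = 5
So ω_6^17 = ω_6^5 = e^(-2πi·5/6)

ω_6^17 = ω_6^5 = 0.5000+0.8660i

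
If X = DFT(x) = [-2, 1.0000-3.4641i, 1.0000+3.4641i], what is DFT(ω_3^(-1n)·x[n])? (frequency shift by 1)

Modulation property: DFT(ω_3^(-1n)·x[n]) = X[(k-1) mod 3], so circularly shift X by 1 positions.

X[k-1] = [1.0000+3.4641i, -2, 1.0000-3.4641i]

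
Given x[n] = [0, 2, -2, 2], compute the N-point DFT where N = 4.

X[k] = Σ(n=0 to 3) x[n] · ω_4^(nk)
where ω_4 = e^(-2πi/4)

Computing each X[k]:
X[0] = 2
X[1] = 2
X[2] = -6
X[3] = 2

X = [2, 2, -6, 2]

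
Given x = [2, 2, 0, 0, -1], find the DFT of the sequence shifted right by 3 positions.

Time shift by 3: X_shifted[k] = ω_5^(3k) · X[k]
Shifted x = [0, 0, -1, 2, 2]

DFT(x[n-3]) = [3, -0.1910+3.6655i, -1.3090-1.6776i, -1.3090+1.6776i, -0.1910-3.6655i]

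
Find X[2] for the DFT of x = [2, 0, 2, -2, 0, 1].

X[2] = Σ(n=0 to 5) x[n] · ω_6^(2n) where ω_6 = e^(-2πi/6)
= (2)·ω_6^0 + (0)·ω_6^2 + (2)·ω_6^4 + (-2)·ω_6^6 + (0)·ω_6^8 + (1)·ω_6^10

X[2] = -1.5000+2.5981i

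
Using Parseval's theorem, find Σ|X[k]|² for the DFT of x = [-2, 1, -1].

Parseval: Σ|x[n]|² = (1/N)Σ|X[k]|², so Σ|X[k]|² = N·Σ|x[n]|² = 3·6.0000

Σ|X[k]|² = N·Σ|x[n]|² = 3·6.0000 = 18.0000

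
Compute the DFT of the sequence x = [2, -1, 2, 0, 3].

X[k] = Σ(n=0 to 4) x[n] · ω_5^(nk)
where ω_5 = e^(-2πi/5)

Computing each X[k]:
X[0] = 6
X[1] = 1.0000+2.6287i
X[2] = 1.0000+4.2533i
X[3] = 1.0000-4.2533i
X[4] = 1.0000-2.6287i

X = [6, 1.0000+2.6287i, 1.0000+4.2533i, 1.0000-4.2533i, 1.0000-2.6287i]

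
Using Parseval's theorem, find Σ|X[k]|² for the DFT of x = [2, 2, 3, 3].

Parseval: Σ|x[n]|² = (1/N)Σ|X[k]|², so Σ|X[k]|² = N·Σ|x[n]|² = 4·26.0000

Σ|X[k]|² = N·Σ|x[n]|² = 4·26.0000 = 104.0000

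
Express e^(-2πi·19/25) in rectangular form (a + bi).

ω_25^19 = e^(-2πi·19/25)
= cos(-2π·19/25) + i·sin(-2π·19/25)
= cos(-38π/25) + i·sin(-38π/25)

ω_25^19 = cos(-38π/25) + i·sin(-38π/25) = 0.0628+0.9980i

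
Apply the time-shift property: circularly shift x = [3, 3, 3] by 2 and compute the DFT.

Time shift by 2: X_shifted[k] = ω_3^(2k) · X[k]
Shifted x = [3, 3, 3]

DFT(x[n-2]) = [9, 0, 0]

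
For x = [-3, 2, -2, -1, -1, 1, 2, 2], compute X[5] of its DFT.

X[5] = Σ(n=0 to 7) x[n] · ω_8^(5n) where ω_8 = e^(-2πi/8)
= (-3)·ω_8^0 + (2)·ω_8^5 + (-2)·ω_8^10 + (-1)·ω_8^15 + (-1)·ω_8^20 + (1)·ω_8^25 + (2)·ω_8^30 + (2)·ω_8^35

X[5] = -4.8284+2.5858i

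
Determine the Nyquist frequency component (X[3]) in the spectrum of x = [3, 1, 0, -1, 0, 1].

X[3] = Σ(n=0 to 5) x[n] · ω_6^(3n) where ω_6 = e^(-2πi/6)
= (3)·ω_6^0 + (1)·ω_6^3 + (0)·ω_6^6 + (-1)·ω_6^9 + (0)·ω_6^12 + (1)·ω_6^15

X[3] = 2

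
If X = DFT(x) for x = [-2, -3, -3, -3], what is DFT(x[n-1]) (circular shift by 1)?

Time shift by 1: X_shifted[k] = ω_4^(1k) · X[k]
Shifted x = [-3, -2, -3, -3]

DFT(x[n-1]) = [-11, -1i, -1, 1i]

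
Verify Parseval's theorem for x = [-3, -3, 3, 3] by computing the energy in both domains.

Time domain:
Σ|x[n]|² = |-3|² + |-3|² + |3|² + |3|² = 36.0000

Frequency domain:
(1/4)Σ|X[k]|² = (1/4)(|0|² + |-6+6i|² + |0|² + |-6-6i|²) = (1/4)·144.0000 = 36.0000

Both sides agree, confirming Parseval's theorem.

Σ|x[n]|² = (1/N)Σ|X[k]|² = 36.0000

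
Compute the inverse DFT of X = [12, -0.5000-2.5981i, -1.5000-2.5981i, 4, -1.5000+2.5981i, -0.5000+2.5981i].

x[n] = (1/6) Σ(k=0 to 5) X[k] · e^(2πikn/6)

Computing each x[n]:
x[0] = 2
x[1] = 3
x[2] = 3
x[3] = 1
x[4] = 3
x[5] = 0

x = [2, 3, 3, 1, 3, 0]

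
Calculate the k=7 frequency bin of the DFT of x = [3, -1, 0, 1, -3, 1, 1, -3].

X[7] = Σ(n=0 to 7) x[n] · ω_8^(7n) where ω_8 = e^(-2πi/8)
= (3)·ω_8^0 + (-1)·ω_8^7 + (0)·ω_8^14 + (1)·ω_8^21 + (-3)·ω_8^28 + (1)·ω_8^35 + (1)·ω_8^42 + (-3)·ω_8^49

X[7] = 1.7574+0.4142i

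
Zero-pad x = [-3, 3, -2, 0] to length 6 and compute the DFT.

Original 4-point DFT: [-2, -1-3i, -8, -1+3i]
Zero-padded 6-point DFT provides frequency interpolation.

DFT_6([x, 0, ...]) = [-2, -0.5000-0.8660i, -3.5000-4.3301i, -8, -3.5000+4.3301i, -0.5000+0.8660i]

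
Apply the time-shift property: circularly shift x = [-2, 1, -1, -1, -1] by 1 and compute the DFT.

Time shift by 1: X_shifted[k] = ω_5^(1k) · X[k]
Shifted x = [-1, -2, 1, -1, -1]

DFT(x[n-1]) = [-4, -1.9271-0.2245i, 1.4271+2.4899i, 1.4271-2.4899i, -1.9271+0.2245i]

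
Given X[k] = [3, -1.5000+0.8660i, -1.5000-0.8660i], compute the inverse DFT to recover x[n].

x[n] = (1/3) Σ(k=0 to 2) X[k] · e^(2πikn/3)

Computing each x[n]:
x[0] = 0
x[1] = 1
x[2] = 2

x = [0, 1, 2]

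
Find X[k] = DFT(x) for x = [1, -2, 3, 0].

X[k] = Σ(n=0 to 3) x[n] · ω_4^(nk)
where ω_4 = e^(-2πi/4)

Computing each X[k]:
X[0] = 2
X[1] = -2+2i
X[2] = 6
X[3] = -2-2i

X = [2, -2+2i, 6, -2-2i]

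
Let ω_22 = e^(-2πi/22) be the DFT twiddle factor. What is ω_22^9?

ω_22^9 = e^(-2πi·9/22)
= cos(-2π·9/22) + i·sin(-2π·9/22)
= cos(-18π/22) + i·sin(-18π/22)

ω_22^9 = cos(-18π/22) + i·sin(-18π/22) = -0.8413-0.5406i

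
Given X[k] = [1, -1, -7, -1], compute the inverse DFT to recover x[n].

x[n] = (1/4) Σ(k=0 to 3) X[k] · e^(2πikn/4)

Computing each x[n]:
x[0] = -2
x[1] = 2
x[2] = -1
x[3] = 2

x = [-2, 2, -1, 2]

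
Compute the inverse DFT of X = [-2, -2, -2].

x[n] = (1/3) Σ(k=0 to 2) X[k] · e^(2πikn/3)

Computing each x[n]:
x[0] = -2
x[1] = 0
x[2] = 0

x = [-2, 0, 0]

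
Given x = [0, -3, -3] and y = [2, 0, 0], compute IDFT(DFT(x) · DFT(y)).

(x ⊛ y)[n] = Σ(m=0 to 2) x[m] · y[(n-m) mod 3]

Computing each output sample:
(x ⊛ y)[0] = 0
(x ⊛ y)[1] = -6
(x ⊛ y)[2] = -6

x ⊛ y = [0, -6, -6]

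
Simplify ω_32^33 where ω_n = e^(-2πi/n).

Since ω_32^32 = 1, powers reduce modulo 32.
33 mod 32 = 1
So ω_32^33 = ω_32^1 = e^(-2πi·1/32)

ω_32^33 = ω_32^1 = 0.9808-0.1951i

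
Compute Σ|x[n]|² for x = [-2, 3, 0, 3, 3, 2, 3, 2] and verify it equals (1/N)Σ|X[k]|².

Time domain:
Σ|x[n]|² = |-2|² + |3|² + |0|² + |3|² + |3|² + |2|² + |3|² + |2|² = 48.0000

Frequency domain:
(1/8)Σ|X[k]|² = (1/8)(|14|² + |-5.0000+1.5858i|² + |-2|² + |-5.0000-4.4142i|² + |-6|² + |-5.0000+4.4142i|² + |-2|² + |-5.0000-1.5858i|²) = (1/8)·384.0000 = 48.0000

Both sides agree, confirming Parseval's theorem.

Σ|x[n]|² = (1/N)Σ|X[k]|² = 48.0000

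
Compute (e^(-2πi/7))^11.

Since ω_7^7 = 1, powers reduce modulo 7.
11 mod 7 = 4
So ω_7^11 = ω_7^4 = e^(-2πi·4/7)

ω_7^11 = ω_7^4 = -0.9010+0.4339i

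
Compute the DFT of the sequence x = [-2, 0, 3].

X[k] = Σ(n=0 to 2) x[n] · ω_3^(nk)
where ω_3 = e^(-2πi/3)

Computing each X[k]:
X[0] = 1
X[1] = -3.5000+2.5981i
X[2] = -3.5000-2.5981i

X = [1, -3.5000+2.5981i, -3.5000-2.5981i]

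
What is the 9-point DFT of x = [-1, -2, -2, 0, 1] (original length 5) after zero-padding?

Original 5-point DFT: [-4, 0.3090+4.0287i, -0.8090-0.1388i, -0.8090+0.1388i, 0.3090-4.0287i]
Zero-padded 9-point DFT provides frequency interpolation.

DFT_9([x, 0, ...]) = [-4, -3.8191+2.9132i, 1.2981+3.2964i, 0.5000-0.8660i, -0.4791+0.3833i, -0.4791-0.3833i, 0.5000+0.8660i, 1.2981-3.2964i, -3.8191-2.9132i]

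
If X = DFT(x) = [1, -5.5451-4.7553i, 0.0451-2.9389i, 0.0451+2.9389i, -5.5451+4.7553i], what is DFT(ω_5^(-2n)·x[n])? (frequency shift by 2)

Modulation property: DFT(ω_5^(-2n)·x[n]) = X[(k-2) mod 5], so circularly shift X by 2 positions.

X[k-2] = [0.0451+2.9389i, -5.5451+4.7553i, 1, -5.5451-4.7553i, 0.0451-2.9389i]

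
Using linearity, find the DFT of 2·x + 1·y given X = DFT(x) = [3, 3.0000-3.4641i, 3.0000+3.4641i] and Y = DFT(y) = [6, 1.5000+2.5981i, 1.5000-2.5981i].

By linearity: DFT(2x + 1y) = 2·DFT(x) + 1·DFT(y)
= 2·[3, 3.0000-3.4641i, 3.0000+3.4641i] + 1·[6, 1.5000+2.5981i, 1.5000-2.5981i]

Computing element-wise:
Z[0] = 2·(3) + 1·(6) = 12
Z[1] = 2·(3.0000-3.4641i) + 1·(1.5000+2.5981i) = 7.5000-4.3301i
Z[2] = 2·(3.0000+3.4641i) + 1·(1.5000-2.5981i) = 7.5000+4.3301i

DFT(2x + 1y) = 2·X + 1·Y = [12, 7.5000-4.3301i, 7.5000+4.3301i]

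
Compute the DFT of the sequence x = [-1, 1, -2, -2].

X[k] = Σ(n=0 to 3) x[n] · ω_4^(nk)
where ω_4 = e^(-2πi/4)

Computing each X[k]:
X[0] = -4
X[1] = 1-3i
X[2] = -2
X[3] = 1+3i

X = [-4, 1-3i, -2, 1+3i]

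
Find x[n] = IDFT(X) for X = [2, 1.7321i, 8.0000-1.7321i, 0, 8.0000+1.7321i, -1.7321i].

x[n] = (1/6) Σ(k=0 to 5) X[k] · e^(2πikn/6)

Computing each x[n]:
x[0] = 3
x[1] = -1
x[2] = -2
x[3] = 3
x[4] = 0
x[5] = -1

x = [3, -1, -2, 3, 0, -1]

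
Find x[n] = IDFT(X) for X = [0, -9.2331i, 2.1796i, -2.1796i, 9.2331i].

x[n] = (1/5) Σ(k=0 to 4) X[k] · e^(2πikn/5)

Computing each x[n]:
x[0] = 0
x[1] = 3
x[2] = 3
x[3] = -3
x[4] = -3

x = [0, 3, 3, -3, -3]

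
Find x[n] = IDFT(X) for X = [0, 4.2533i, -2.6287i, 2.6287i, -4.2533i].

x[n] = (1/5) Σ(k=0 to 4) X[k] · e^(2πikn/5)

Computing each x[n]:
x[0] = 0
x[1] = -1
x[2] = -2
x[3] = 2
x[4] = 1

x = [0, -1, -2, 2, 1]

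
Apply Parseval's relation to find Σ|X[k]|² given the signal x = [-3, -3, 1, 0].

Parseval: Σ|x[n]|² = (1/N)Σ|X[k]|², so Σ|X[k]|² = N·Σ|x[n]|² = 4·19.0000

Σ|X[k]|² = N·Σ|x[n]|² = 4·19.0000 = 76.0000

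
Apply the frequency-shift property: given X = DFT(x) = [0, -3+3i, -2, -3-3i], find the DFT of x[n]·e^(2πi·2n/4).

Modulation property: DFT(ω_4^(-2n)·x[n]) = X[(k-2) mod 4], so circularly shift X by 2 positions.

X[k-2] = [-2, -3-3i, 0, -3+3i]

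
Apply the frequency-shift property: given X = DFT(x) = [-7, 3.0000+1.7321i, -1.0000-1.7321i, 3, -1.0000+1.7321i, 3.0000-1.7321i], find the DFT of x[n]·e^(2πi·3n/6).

Modulation property: DFT(ω_6^(-3n)·x[n]) = X[(k-3) mod 6], so circularly shift X by 3 positions.

X[k-3] = [3, -1.0000+1.7321i, 3.0000-1.7321i, -7, 3.0000+1.7321i, -1.0000-1.7321i]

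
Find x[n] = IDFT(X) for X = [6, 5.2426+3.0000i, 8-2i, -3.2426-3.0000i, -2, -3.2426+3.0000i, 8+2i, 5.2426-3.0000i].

x[n] = (1/8) Σ(k=0 to 7) X[k] · e^(2πikn/8)

Computing each x[n]:
x[0] = 3
x[1] = 3
x[2] = -3
x[3] = -1
x[4] = 2
x[5] = 0
x[6] = 0
x[7] = 2

x = [3, 3, -3, -1, 2, 0, 0, 2]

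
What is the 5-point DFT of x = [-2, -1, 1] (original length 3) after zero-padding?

Original 3-point DFT: [-2, -2.0000+1.7321i, -2.0000-1.7321i]
Zero-padded 5-point DFT provides frequency interpolation.

DFT_5([x, 0, ...]) = [-2, -3.1180+0.3633i, -0.8820+1.5388i, -0.8820-1.5388i, -3.1180-0.3633i]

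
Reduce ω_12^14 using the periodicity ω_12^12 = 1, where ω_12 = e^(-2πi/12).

Since ω_12^12 = 1, powers reduce modulo 12.
14 mod 12 = 2
So ω_12^14 = ω_12^2 = e^(-2πi·2/12)

ω_12^14 = ω_12^2 = 0.5000-0.8660i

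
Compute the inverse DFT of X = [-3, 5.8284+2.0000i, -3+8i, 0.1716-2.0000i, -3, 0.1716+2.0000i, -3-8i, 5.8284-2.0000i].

x[n] = (1/8) Σ(k=0 to 7) X[k] · e^(2πikn/8)

Computing each x[n]:
x[0] = 0
x[1] = -1
x[2] = -1
x[3] = 1
x[4] = -3
x[5] = -3
x[6] = 1
x[7] = 3

x = [0, -1, -1, 1, -3, -3, 1, 3]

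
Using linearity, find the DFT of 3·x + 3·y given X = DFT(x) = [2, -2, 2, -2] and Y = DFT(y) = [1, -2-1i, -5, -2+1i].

By linearity: DFT(3x + 3y) = 3·DFT(x) + 3·DFT(y)
= 3·[2, -2, 2, -2] + 3·[1, -2-1i, -5, -2+1i]

Computing element-wise:
Z[0] = 3·(2) + 3·(1) = 9
Z[1] = 3·(-2) + 3·(-2-1i) = -12-3i
Z[2] = 3·(2) + 3·(-5) = -9
Z[3] = 3·(-2) + 3·(-2+1i) = -12+3i

DFT(3x + 3y) = 3·X + 3·Y = [9, -12-3i, -9, -12+3i]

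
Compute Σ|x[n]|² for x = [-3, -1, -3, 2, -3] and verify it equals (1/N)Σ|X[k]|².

Time domain:
Σ|x[n]|² = |-3|² + |-1|² + |-3|² + |2|² + |-3|² = 32.0000

Frequency domain:
(1/5)Σ|X[k]|² = (1/5)(|-8|² + |-3.4271+1.0368i|² + |-0.0729-5.9309i|² + |-0.0729+5.9309i|² + |-3.4271-1.0368i|²) = (1/5)·160.0000 = 32.0000

Both sides agree, confirming Parseval's theorem.

Σ|x[n]|² = (1/N)Σ|X[k]|² = 32.0000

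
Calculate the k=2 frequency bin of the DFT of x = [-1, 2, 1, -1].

X[2] = Σ(n=0 to 3) x[n] · ω_4^(2n) where ω_4 = e^(-2πi/4)
= (-1)·ω_4^0 + (2)·ω_4^2 + (1)·ω_4^4 + (-1)·ω_4^6

X[2] = -1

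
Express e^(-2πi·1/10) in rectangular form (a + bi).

ω_10^1 = e^(-2πi·1/10)
= cos(-2π·1/10) + i·sin(-2π·1/10)
= cos(-2π/10) + i·sin(-2π/10)

ω_10^1 = cos(-2π/10) + i·sin(-2π/10) = 0.8090-0.5878i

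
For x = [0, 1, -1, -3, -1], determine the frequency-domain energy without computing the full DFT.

Parseval: Σ|x[n]|² = (1/N)Σ|X[k]|², so Σ|X[k]|² = N·Σ|x[n]|² = 5·12.0000

Σ|X[k]|² = N·Σ|x[n]|² = 5·12.0000 = 60.0000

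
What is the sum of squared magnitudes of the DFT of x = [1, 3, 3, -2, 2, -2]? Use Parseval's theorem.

Parseval: Σ|x[n]|² = (1/N)Σ|X[k]|², so Σ|X[k]|² = N·Σ|x[n]|² = 6·31.0000

Σ|X[k]|² = N·Σ|x[n]|² = 6·31.0000 = 186.0000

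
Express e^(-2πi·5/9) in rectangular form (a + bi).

ω_9^5 = e^(-2πi·5/9)
= cos(-2π·5/9) + i·sin(-2π·5/9)
= cos(-10π/9) + i·sin(-10π/9)

ω_9^5 = cos(-10π/9) + i·sin(-10π/9) = -0.9397+0.3420i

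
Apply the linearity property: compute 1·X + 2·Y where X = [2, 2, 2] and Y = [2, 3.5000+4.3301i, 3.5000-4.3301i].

By linearity: DFT(1x + 2y) = 1·DFT(x) + 2·DFT(y)
= 1·[2, 2, 2] + 2·[2, 3.5000+4.3301i, 3.5000-4.3301i]

Computing element-wise:
Z[0] = 1·(2) + 2·(2) = 6
Z[1] = 1·(2) + 2·(3.5000+4.3301i) = 9.0000+8.6602i
Z[2] = 1·(2) + 2·(3.5000-4.3301i) = 9.0000-8.6602i

DFT(1x + 2y) = 1·X + 2·Y = [6, 9.0000+8.6602i, 9.0000-8.6602i]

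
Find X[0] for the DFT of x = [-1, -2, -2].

X[0] = Σ(n=0 to 2) x[n] · ω_3^0 = Σ x[n]
= (-1) + (-2) + (-2)

X[0] = -5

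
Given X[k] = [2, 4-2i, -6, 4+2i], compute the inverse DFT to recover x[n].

x[n] = (1/4) Σ(k=0 to 3) X[k] · e^(2πikn/4)

Computing each x[n]:
x[0] = 1
x[1] = 3
x[2] = -3
x[3] = 1

x = [1, 3, -3, 1]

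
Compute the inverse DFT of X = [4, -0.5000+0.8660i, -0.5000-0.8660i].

x[n] = (1/3) Σ(k=0 to 2) X[k] · e^(2πikn/3)

Computing each x[n]:
x[0] = 1
x[1] = 1
x[2] = 2

x = [1, 1, 2]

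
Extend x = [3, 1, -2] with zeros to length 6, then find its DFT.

Original 3-point DFT: [2, 3.5000-2.5981i, 3.5000+2.5981i]
Zero-padded 6-point DFT provides frequency interpolation.

DFT_6([x, 0, ...]) = [2, 4.5000+0.8660i, 3.5000-2.5981i, 0, 3.5000+2.5981i, 4.5000-0.8660i]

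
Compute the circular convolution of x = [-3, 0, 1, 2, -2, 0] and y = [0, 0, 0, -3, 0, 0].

(x ⊛ y)[n] = Σ(m=0 to 5) x[m] · y[(n-m) mod 6]

Computing each output sample:
(x ⊛ y)[0] = -6
(x ⊛ y)[1] = 6
(x ⊛ y)[2] = 0
(x ⊛ y)[3] = 9
(x ⊛ y)[4] = 0
(x ⊛ y)[5] = -3

x ⊛ y = [-6, 6, 0, 9, 0, -3]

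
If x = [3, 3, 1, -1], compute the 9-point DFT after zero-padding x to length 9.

Original 4-point DFT: [6, 2-4i, 2, 2+4i]
Zero-padded 9-point DFT provides frequency interpolation.

DFT_9([x, 0, ...]) = [6, 5.9718-2.0471i, 3.0813-4.1625i, -1.7321i, 1.4470+0.4828i, 1.4470-0.4828i, 1.7321i, 3.0813+4.1625i, 5.9718+2.0471i]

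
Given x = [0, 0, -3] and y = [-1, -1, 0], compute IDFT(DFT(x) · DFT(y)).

(x ⊛ y)[n] = Σ(m=0 to 2) x[m] · y[(n-m) mod 3]

Computing each output sample:
(x ⊛ y)[0] = 3
(x ⊛ y)[1] = 0
(x ⊛ y)[2] = 3

x ⊛ y = [3, 0, 3]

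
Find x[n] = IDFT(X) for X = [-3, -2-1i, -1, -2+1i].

x[n] = (1/4) Σ(k=0 to 3) X[k] · e^(2πikn/4)

Computing each x[n]:
x[0] = -2
x[1] = 0
x[2] = 0
x[3] = -1

x = [-2, 0, 0, -1]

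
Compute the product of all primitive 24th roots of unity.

The primitive 24th roots of unity are ω_24^k for k coprime to 24: k ∈ {1, 5, 7, 11, 13, 17, 19, 23}
Their product equals the constant term of the cyclotomic polynomial Φ_24(x) up to sign.
For n ≥ 3, the product of all primitive nth roots of unity is 1. (For n=1 it is 1; for n=2 it is -1.)

1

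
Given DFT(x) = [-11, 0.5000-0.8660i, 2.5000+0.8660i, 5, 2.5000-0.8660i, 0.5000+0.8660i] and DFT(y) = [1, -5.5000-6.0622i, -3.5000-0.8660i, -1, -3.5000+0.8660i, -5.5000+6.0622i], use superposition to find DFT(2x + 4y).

By linearity: DFT(2x + 4y) = 2·DFT(x) + 4·DFT(y)
= 2·[-11, 0.5000-0.8660i, 2.5000+0.8660i, 5, 2.5000-0.8660i, 0.5000+0.8660i] + 4·[1, -5.5000-6.0622i, -3.5000-0.8660i, -1, -3.5000+0.8660i, -5.5000+6.0622i]

Computing element-wise:
Z[0] = 2·(-11) + 4·(1) = -18
Z[1] = 2·(0.5000-0.8660i) + 4·(-5.5000-6.0622i) = -21.0000-25.9808i
Z[2] = 2·(2.5000+0.8660i) + 4·(-3.5000-0.8660i) = -9.0000-1.7320i
Z[3] = 2·(5) + 4·(-1) = 6
Z[4] = 2·(2.5000-0.8660i) + 4·(-3.5000+0.8660i) = -9.0000+1.7320i
Z[5] = 2·(0.5000+0.8660i) + 4·(-5.5000+6.0622i) = -21.0000+25.9808i

DFT(2x + 4y) = 2·X + 4·Y = [-18, -21.0000-25.9808i, -9.0000-1.7320i, 6, -9.0000+1.7320i, -21.0000+25.9808i]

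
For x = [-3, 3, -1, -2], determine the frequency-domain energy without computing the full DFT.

Parseval: Σ|x[n]|² = (1/N)Σ|X[k]|², so Σ|X[k]|² = N·Σ|x[n]|² = 4·23.0000

Σ|X[k]|² = N·Σ|x[n]|² = 4·23.0000 = 92.0000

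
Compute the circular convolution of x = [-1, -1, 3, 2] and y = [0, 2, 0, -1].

(x ⊛ y)[n] = Σ(m=0 to 3) x[m] · y[(n-m) mod 4]

Computing each output sample:
(x ⊛ y)[0] = 5
(x ⊛ y)[1] = -5
(x ⊛ y)[2] = -4
(x ⊛ y)[3] = 7

x ⊛ y = [5, -5, -4, 7]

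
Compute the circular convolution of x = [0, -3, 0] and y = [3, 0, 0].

(x ⊛ y)[n] = Σ(m=0 to 2) x[m] · y[(n-m) mod 3]

Computing each output sample:
(x ⊛ y)[0] = 0
(x ⊛ y)[1] = -9
(x ⊛ y)[2] = 0

x ⊛ y = [0, -9, 0]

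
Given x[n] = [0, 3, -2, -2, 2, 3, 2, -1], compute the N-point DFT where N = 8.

X[k] = Σ(n=0 to 7) x[n] · ω_8^(nk)
where ω_8 = e^(-2πi/8)

Computing each X[k]:
X[0] = 5
X[1] = -1.2929+4.7071i
X[2] = 2-9i
X[3] = -2.7071-3.2929i
X[4] = -1
X[5] = -2.7071+3.2929i
X[6] = 2+9i
X[7] = -1.2929-4.7071i

X = [5, -1.2929+4.7071i, 2-9i, -2.7071-3.2929i, -1, -2.7071+3.2929i, 2+9i, -1.2929-4.7071i]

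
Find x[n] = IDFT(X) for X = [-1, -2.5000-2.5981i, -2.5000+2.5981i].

x[n] = (1/3) Σ(k=0 to 2) X[k] · e^(2πikn/3)

Computing each x[n]:
x[0] = -2
x[1] = 2
x[2] = -1

x = [-2, 2, -1]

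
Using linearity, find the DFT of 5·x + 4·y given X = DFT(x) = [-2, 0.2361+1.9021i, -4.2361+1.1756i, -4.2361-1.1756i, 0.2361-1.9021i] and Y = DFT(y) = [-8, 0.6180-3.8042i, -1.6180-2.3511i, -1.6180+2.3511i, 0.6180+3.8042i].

By linearity: DFT(5x + 4y) = 5·DFT(x) + 4·DFT(y)
= 5·[-2, 0.2361+1.9021i, -4.2361+1.1756i, -4.2361-1.1756i, 0.2361-1.9021i] + 4·[-8, 0.6180-3.8042i, -1.6180-2.3511i, -1.6180+2.3511i, 0.6180+3.8042i]

Computing element-wise:
Z[0] = 5·(-2) + 4·(-8) = -42
Z[1] = 5·(0.2361+1.9021i) + 4·(0.6180-3.8042i) = 3.6525-5.7063i
Z[2] = 5·(-4.2361+1.1756i) + 4·(-1.6180-2.3511i) = -27.6525-3.5264i
Z[3] = 5·(-4.2361-1.1756i) + 4·(-1.6180+2.3511i) = -27.6525+3.5264i
Z[4] = 5·(0.2361-1.9021i) + 4·(0.6180+3.8042i) = 3.6525+5.7063i

DFT(5x + 4y) = 5·X + 4·Y = [-42, 3.6525-5.7063i, -27.6525-3.5264i, -27.6525+3.5264i, 3.6525+5.7063i]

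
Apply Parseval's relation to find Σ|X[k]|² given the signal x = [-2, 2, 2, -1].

Parseval: Σ|x[n]|² = (1/N)Σ|X[k]|², so Σ|X[k]|² = N·Σ|x[n]|² = 4·13.0000

Σ|X[k]|² = N·Σ|x[n]|² = 4·13.0000 = 52.0000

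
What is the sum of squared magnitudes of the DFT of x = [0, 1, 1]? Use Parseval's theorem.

Parseval: Σ|x[n]|² = (1/N)Σ|X[k]|², so Σ|X[k]|² = N·Σ|x[n]|² = 3·2.0000

Σ|X[k]|² = N·Σ|x[n]|² = 3·2.0000 = 6.0000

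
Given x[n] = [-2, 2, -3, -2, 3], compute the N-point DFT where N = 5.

X[k] = Σ(n=0 to 4) x[n] · ω_5^(nk)
where ω_5 = e^(-2πi/5)

Computing each X[k]:
X[0] = -2
X[1] = 3.5902+1.5388i
X[2] = -7.5902-0.3633i
X[3] = -7.5902+0.3633i
X[4] = 3.5902-1.5388i

X = [-2, 3.5902+1.5388i, -7.5902-0.3633i, -7.5902+0.3633i, 3.5902-1.5388i]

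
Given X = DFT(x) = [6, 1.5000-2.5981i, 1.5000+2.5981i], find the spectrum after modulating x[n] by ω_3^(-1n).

Modulation property: DFT(ω_3^(-1n)·x[n]) = X[(k-1) mod 3], so circularly shift X by 1 positions.

X[k-1] = [1.5000+2.5981i, 6, 1.5000-2.5981i]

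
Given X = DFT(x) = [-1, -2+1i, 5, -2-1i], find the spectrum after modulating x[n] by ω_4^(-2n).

Modulation property: DFT(ω_4^(-2n)·x[n]) = X[(k-2) mod 4], so circularly shift X by 2 positions.

X[k-2] = [5, -2-1i, -1, -2+1i]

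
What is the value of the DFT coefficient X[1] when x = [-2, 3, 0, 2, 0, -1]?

X[1] = Σ(n=0 to 5) x[n] · ω_6^(1n) where ω_6 = e^(-2πi/6)
= (-2)·ω_6^0 + (3)·ω_6^1 + (0)·ω_6^2 + (2)·ω_6^3 + (0)·ω_6^4 + (-1)·ω_6^5

X[1] = -3.0000-3.4641i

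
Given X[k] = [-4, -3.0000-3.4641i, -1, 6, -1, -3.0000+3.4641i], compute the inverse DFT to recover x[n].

x[n] = (1/6) Σ(k=0 to 5) X[k] · e^(2πikn/6)

Computing each x[n]:
x[0] = -1
x[1] = -1
x[2] = 2
x[3] = -1
x[4] = 0
x[5] = -3

x = [-1, -1, 2, -1, 0, -3]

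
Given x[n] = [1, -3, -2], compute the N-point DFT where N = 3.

X[k] = Σ(n=0 to 2) x[n] · ω_3^(nk)
where ω_3 = e^(-2πi/3)

Computing each X[k]:
X[0] = -4
X[1] = 3.5000+0.8660i
X[2] = 3.5000-0.8660i

X = [-4, 3.5000+0.8660i, 3.5000-0.8660i]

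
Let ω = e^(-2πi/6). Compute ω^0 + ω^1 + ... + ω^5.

Sum of all nth roots of unity equals 0 for n > 1 (geometric series with r ≠ 1).

0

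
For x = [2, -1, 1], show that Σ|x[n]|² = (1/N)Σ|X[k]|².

Time domain:
Σ|x[n]|² = |2|² + |-1|² + |1|² = 6.0000

Frequency domain:
(1/3)Σ|X[k]|² = (1/3)(|2|² + |2.0000+1.7321i|² + |2.0000-1.7321i|²) = (1/3)·18.0000 = 6.0000

Both sides agree, confirming Parseval's theorem.

Σ|x[n]|² = (1/N)Σ|X[k]|² = 6.0000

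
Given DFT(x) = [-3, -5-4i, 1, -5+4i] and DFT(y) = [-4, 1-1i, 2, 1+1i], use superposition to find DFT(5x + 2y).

By linearity: DFT(5x + 2y) = 5·DFT(x) + 2·DFT(y)
= 5·[-3, -5-4i, 1, -5+4i] + 2·[-4, 1-1i, 2, 1+1i]

Computing element-wise:
Z[0] = 5·(-3) + 2·(-4) = -23
Z[1] = 5·(-5-4i) + 2·(1-1i) = -23-22i
Z[2] = 5·(1) + 2·(2) = 9
Z[3] = 5·(-5+4i) + 2·(1+1i) = -23+22i

DFT(5x + 2y) = 5·X + 2·Y = [-23, -23-22i, 9, -23+22i]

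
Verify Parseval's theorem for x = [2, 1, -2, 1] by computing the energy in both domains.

Time domain:
Σ|x[n]|² = |2|² + |1|² + |-2|² + |1|² = 10.0000

Frequency domain:
(1/4)Σ|X[k]|² = (1/4)(|2|² + |4|² + |-2|² + |4|²) = (1/4)·40.0000 = 10.0000

Both sides agree, confirming Parseval's theorem.

Σ|x[n]|² = (1/N)Σ|X[k]|² = 10.0000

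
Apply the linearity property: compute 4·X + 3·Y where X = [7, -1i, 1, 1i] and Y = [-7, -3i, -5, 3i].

By linearity: DFT(4x + 3y) = 4·DFT(x) + 3·DFT(y)
= 4·[7, -1i, 1, 1i] + 3·[-7, -3i, -5, 3i]

Computing element-wise:
Z[0] = 4·(7) + 3·(-7) = 7
Z[1] = 4·(-1i) + 3·(-3i) = -13i
Z[2] = 4·(1) + 3·(-5) = -11
Z[3] = 4·(1i) + 3·(3i) = 13i

DFT(4x + 3y) = 4·X + 3·Y = [7, -13i, -11, 13i]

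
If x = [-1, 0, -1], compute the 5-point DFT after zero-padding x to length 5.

Original 3-point DFT: [-2, -0.5000-0.8660i, -0.5000+0.8660i]
Zero-padded 5-point DFT provides frequency interpolation.

DFT_5([x, 0, ...]) = [-2, -0.1910+0.5878i, -1.3090-0.9511i, -1.3090+0.9511i, -0.1910-0.5878i]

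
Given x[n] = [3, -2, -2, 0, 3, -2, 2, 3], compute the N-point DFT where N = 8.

X[k] = Σ(n=0 to 7) x[n] · ω_8^(nk)
where ω_8 = e^(-2πi/8)

Computing each X[k]:
X[0] = 5
X[1] = 2.1213+6.1213i
X[2] = 6+7i
X[3] = -2.1213-1.8787i
X[4] = 7
X[5] = -2.1213+1.8787i
X[6] = 6-7i
X[7] = 2.1213-6.1213i

X = [5, 2.1213+6.1213i, 6+7i, -2.1213-1.8787i, 7, -2.1213+1.8787i, 6-7i, 2.1213-6.1213i]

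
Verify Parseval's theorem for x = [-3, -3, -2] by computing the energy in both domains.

Time domain:
Σ|x[n]|² = |-3|² + |-3|² + |-2|² = 22.0000

Frequency domain:
(1/3)Σ|X[k]|² = (1/3)(|-8|² + |-0.5000+0.8660i|² + |-0.5000-0.8660i|²) = (1/3)·66.0000 = 22.0000

Both sides agree, confirming Parseval's theorem.

Σ|x[n]|² = (1/N)Σ|X[k]|² = 22.0000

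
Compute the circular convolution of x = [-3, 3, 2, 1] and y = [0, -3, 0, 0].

(x ⊛ y)[n] = Σ(m=0 to 3) x[m] · y[(n-m) mod 4]

Computing each output sample:
(x ⊛ y)[0] = -3
(x ⊛ y)[1] = 9
(x ⊛ y)[2] = -9
(x ⊛ y)[3] = -6

x ⊛ y = [-3, 9, -9, -6]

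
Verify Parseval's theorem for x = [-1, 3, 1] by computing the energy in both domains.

Time domain:
Σ|x[n]|² = |-1|² + |3|² + |1|² = 11.0000

Frequency domain:
(1/3)Σ|X[k]|² = (1/3)(|3|² + |-3.0000-1.7321i|² + |-3.0000+1.7321i|²) = (1/3)·33.0000 = 11.0000

Both sides agree, confirming Parseval's theorem.

Σ|x[n]|² = (1/N)Σ|X[k]|² = 11.0000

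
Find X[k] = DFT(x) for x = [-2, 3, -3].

X[k] = Σ(n=0 to 2) x[n] · ω_3^(nk)
where ω_3 = e^(-2πi/3)

Computing each X[k]:
X[0] = -2
X[1] = -2.0000-5.1962i
X[2] = -2.0000+5.1962i

X = [-2, -2.0000-5.1962i, -2.0000+5.1962i]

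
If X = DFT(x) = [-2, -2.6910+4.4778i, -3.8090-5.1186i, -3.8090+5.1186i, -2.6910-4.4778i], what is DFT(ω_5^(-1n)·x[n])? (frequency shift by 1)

Modulation property: DFT(ω_5^(-1n)·x[n]) = X[(k-1) mod 5], so circularly shift X by 1 positions.

X[k-1] = [-2.6910-4.4778i, -2, -2.6910+4.4778i, -3.8090-5.1186i, -3.8090+5.1186i]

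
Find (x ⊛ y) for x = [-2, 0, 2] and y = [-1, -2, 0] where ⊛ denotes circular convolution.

(x ⊛ y)[n] = Σ(m=0 to 2) x[m] · y[(n-m) mod 3]

Computing each output sample:
(x ⊛ y)[0] = -2
(x ⊛ y)[1] = 4
(x ⊛ y)[2] = -2

x ⊛ y = [-2, 4, -2]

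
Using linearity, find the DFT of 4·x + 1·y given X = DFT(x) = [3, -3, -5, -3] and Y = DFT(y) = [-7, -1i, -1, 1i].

By linearity: DFT(4x + 1y) = 4·DFT(x) + 1·DFT(y)
= 4·[3, -3, -5, -3] + 1·[-7, -1i, -1, 1i]

Computing element-wise:
Z[0] = 4·(3) + 1·(-7) = 5
Z[1] = 4·(-3) + 1·(-1i) = -12-1i
Z[2] = 4·(-5) + 1·(-1) = -21
Z[3] = 4·(-3) + 1·(1i) = -12+1i

DFT(4x + 1y) = 4·X + 1·Y = [5, -12-1i, -21, -12+1i]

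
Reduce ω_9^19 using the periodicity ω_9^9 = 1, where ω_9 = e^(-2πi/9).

Since ω_9^9 = 1, powers reduce modulo 9.
19 mod 9 = 1
So ω_9^19 = ω_9^1 = e^(-2πi·1/9)

ω_9^19 = ω_9^1 = 0.7660-0.6428i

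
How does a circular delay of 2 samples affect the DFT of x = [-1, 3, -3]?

Time shift by 2: X_shifted[k] = ω_3^(2k) · X[k]
Shifted x = [3, -3, -1]

DFT(x[n-2]) = [-1, 5.0000+1.7321i, 5.0000-1.7321i]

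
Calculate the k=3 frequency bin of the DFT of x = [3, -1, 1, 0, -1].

X[3] = Σ(n=0 to 4) x[n] · ω_5^(3n) where ω_5 = e^(-2πi/5)
= (3)·ω_5^0 + (-1)·ω_5^3 + (1)·ω_5^6 + (0)·ω_5^9 + (-1)·ω_5^12

X[3] = 4.9271-0.9511i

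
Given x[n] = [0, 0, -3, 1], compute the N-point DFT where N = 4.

X[k] = Σ(n=0 to 3) x[n] · ω_4^(nk)
where ω_4 = e^(-2πi/4)

Computing each X[k]:
X[0] = -2
X[1] = 3+1i
X[2] = -4
X[3] = 3-1i

X = [-2, 3+1i, -4, 3-1i]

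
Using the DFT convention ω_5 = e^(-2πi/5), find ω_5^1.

ω_5^1 = e^(-2πi·1/5)
= cos(-2π·1/5) + i·sin(-2π·1/5)
= cos(-2π/5) + i·sin(-2π/5)

ω_5^1 = cos(-2π/5) + i·sin(-2π/5) = 0.3090-0.9511i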